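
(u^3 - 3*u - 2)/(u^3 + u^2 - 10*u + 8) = (u^2 + 2*u + 1)/(u^2 + 3*u - 4)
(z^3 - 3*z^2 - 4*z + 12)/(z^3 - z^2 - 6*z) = (z - 2)/z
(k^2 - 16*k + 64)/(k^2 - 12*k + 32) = (k - 8)/(k - 4)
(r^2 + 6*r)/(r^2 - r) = (r + 6)/(r - 1)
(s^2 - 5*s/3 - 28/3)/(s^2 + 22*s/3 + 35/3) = (s - 4)/(s + 5)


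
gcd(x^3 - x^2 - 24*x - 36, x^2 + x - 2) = x + 2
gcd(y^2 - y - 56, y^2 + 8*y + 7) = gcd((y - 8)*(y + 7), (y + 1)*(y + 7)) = y + 7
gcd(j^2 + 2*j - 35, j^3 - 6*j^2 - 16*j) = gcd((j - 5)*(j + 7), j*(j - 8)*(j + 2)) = 1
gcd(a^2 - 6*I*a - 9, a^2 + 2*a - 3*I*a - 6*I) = a - 3*I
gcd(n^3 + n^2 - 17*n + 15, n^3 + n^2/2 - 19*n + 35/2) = n^2 + 4*n - 5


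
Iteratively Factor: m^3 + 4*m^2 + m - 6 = (m + 2)*(m^2 + 2*m - 3) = (m - 1)*(m + 2)*(m + 3)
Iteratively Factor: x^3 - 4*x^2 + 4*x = (x - 2)*(x^2 - 2*x) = x*(x - 2)*(x - 2)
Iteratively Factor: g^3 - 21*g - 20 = (g - 5)*(g^2 + 5*g + 4) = (g - 5)*(g + 1)*(g + 4)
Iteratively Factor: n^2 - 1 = (n - 1)*(n + 1)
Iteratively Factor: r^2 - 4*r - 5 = (r - 5)*(r + 1)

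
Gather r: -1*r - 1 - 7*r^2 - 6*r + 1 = -7*r^2 - 7*r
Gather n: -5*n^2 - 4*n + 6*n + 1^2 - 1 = -5*n^2 + 2*n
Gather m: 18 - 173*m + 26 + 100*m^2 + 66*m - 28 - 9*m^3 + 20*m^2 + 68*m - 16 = -9*m^3 + 120*m^2 - 39*m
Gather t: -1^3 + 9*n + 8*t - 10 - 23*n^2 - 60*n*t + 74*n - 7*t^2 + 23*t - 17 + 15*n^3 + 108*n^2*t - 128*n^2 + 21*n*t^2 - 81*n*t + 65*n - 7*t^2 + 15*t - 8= 15*n^3 - 151*n^2 + 148*n + t^2*(21*n - 14) + t*(108*n^2 - 141*n + 46) - 36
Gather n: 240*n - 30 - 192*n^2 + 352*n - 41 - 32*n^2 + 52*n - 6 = -224*n^2 + 644*n - 77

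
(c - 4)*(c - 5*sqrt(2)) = c^2 - 5*sqrt(2)*c - 4*c + 20*sqrt(2)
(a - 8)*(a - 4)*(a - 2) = a^3 - 14*a^2 + 56*a - 64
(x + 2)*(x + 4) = x^2 + 6*x + 8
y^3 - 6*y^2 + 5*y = y*(y - 5)*(y - 1)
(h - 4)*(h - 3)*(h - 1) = h^3 - 8*h^2 + 19*h - 12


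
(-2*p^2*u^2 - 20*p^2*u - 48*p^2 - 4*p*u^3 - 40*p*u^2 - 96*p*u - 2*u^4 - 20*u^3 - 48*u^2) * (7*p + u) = -14*p^3*u^2 - 140*p^3*u - 336*p^3 - 30*p^2*u^3 - 300*p^2*u^2 - 720*p^2*u - 18*p*u^4 - 180*p*u^3 - 432*p*u^2 - 2*u^5 - 20*u^4 - 48*u^3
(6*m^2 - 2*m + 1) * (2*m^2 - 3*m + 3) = 12*m^4 - 22*m^3 + 26*m^2 - 9*m + 3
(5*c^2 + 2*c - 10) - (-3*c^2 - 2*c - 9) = 8*c^2 + 4*c - 1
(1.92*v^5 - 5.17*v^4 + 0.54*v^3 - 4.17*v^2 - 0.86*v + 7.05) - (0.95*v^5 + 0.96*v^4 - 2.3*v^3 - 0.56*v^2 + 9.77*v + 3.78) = 0.97*v^5 - 6.13*v^4 + 2.84*v^3 - 3.61*v^2 - 10.63*v + 3.27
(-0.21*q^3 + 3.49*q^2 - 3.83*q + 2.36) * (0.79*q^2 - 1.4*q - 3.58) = -0.1659*q^5 + 3.0511*q^4 - 7.1599*q^3 - 5.2678*q^2 + 10.4074*q - 8.4488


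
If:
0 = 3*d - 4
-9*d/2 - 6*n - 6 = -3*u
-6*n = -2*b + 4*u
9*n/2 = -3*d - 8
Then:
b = -32/3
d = 4/3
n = -8/3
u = -4/3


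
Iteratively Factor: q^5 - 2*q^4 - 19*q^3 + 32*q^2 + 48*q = (q - 4)*(q^4 + 2*q^3 - 11*q^2 - 12*q) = q*(q - 4)*(q^3 + 2*q^2 - 11*q - 12) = q*(q - 4)*(q - 3)*(q^2 + 5*q + 4) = q*(q - 4)*(q - 3)*(q + 4)*(q + 1)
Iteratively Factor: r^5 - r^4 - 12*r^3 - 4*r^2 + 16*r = (r + 2)*(r^4 - 3*r^3 - 6*r^2 + 8*r) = (r - 4)*(r + 2)*(r^3 + r^2 - 2*r) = r*(r - 4)*(r + 2)*(r^2 + r - 2) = r*(r - 4)*(r - 1)*(r + 2)*(r + 2)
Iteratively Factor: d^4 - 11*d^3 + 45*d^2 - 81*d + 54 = (d - 3)*(d^3 - 8*d^2 + 21*d - 18) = (d - 3)^2*(d^2 - 5*d + 6) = (d - 3)^3*(d - 2)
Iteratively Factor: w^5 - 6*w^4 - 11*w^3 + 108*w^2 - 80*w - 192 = (w + 4)*(w^4 - 10*w^3 + 29*w^2 - 8*w - 48) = (w + 1)*(w + 4)*(w^3 - 11*w^2 + 40*w - 48) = (w - 3)*(w + 1)*(w + 4)*(w^2 - 8*w + 16) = (w - 4)*(w - 3)*(w + 1)*(w + 4)*(w - 4)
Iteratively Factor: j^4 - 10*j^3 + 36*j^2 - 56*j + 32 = (j - 2)*(j^3 - 8*j^2 + 20*j - 16) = (j - 2)^2*(j^2 - 6*j + 8) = (j - 4)*(j - 2)^2*(j - 2)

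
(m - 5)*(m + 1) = m^2 - 4*m - 5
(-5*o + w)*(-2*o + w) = 10*o^2 - 7*o*w + w^2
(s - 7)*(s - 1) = s^2 - 8*s + 7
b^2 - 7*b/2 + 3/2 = (b - 3)*(b - 1/2)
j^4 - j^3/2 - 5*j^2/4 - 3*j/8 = j*(j - 3/2)*(j + 1/2)^2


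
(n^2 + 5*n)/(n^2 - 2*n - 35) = n/(n - 7)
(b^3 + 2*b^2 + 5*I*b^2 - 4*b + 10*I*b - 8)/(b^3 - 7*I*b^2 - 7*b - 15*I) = (b^2 + b*(2 + 4*I) + 8*I)/(b^2 - 8*I*b - 15)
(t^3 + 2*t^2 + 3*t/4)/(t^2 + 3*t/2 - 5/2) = t*(4*t^2 + 8*t + 3)/(2*(2*t^2 + 3*t - 5))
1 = 1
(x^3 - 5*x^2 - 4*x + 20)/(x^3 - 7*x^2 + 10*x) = (x + 2)/x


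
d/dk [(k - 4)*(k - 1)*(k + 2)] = 3*k^2 - 6*k - 6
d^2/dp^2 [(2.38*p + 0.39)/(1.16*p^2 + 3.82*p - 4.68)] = ((2.32*p + 3.82)*(2.38*p + 0.39)*(4.64*p + 7.64) - (16.5648*p + 19.088)*(1.16*p^2 + 3.82*p - 4.68))/(1.16*p^2 + 3.82*p - 4.68)^3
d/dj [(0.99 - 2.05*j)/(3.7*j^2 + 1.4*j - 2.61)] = (7.585*j^2 - 7.326*j + 3.9645)/(13.69*j^4 + 10.36*j^3 - 17.354*j^2 - 7.308*j + 6.8121)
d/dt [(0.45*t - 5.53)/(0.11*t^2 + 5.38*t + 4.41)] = (-0.0495*t^2 + 1.2166*t + 31.7359)/(0.0121*t^4 + 1.1836*t^3 + 29.9146*t^2 + 47.4516*t + 19.4481)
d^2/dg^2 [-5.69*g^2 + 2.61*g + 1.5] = -11.3800000000000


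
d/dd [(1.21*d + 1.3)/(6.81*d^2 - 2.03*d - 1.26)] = (-8.2401*d^2 - 17.706*d + 1.1144)/(46.3761*d^4 - 27.6486*d^3 - 13.0403*d^2 + 5.1156*d + 1.5876)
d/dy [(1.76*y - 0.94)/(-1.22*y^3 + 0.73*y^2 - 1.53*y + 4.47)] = (4.2944*y^3 - 4.7252*y^2 + 1.3724*y + 6.429)/(1.4884*y^6 - 1.7812*y^5 + 4.2661*y^4 - 13.1406*y^3 + 8.8671*y^2 - 13.6782*y + 19.9809)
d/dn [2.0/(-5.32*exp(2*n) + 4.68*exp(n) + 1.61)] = (21.28*exp(n) - 9.36)*exp(n)/(-5.32*exp(2*n) + 4.68*exp(n) + 1.61)^2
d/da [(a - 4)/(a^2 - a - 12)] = -1/(a^2 + 6*a + 9)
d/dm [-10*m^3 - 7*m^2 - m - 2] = -30*m^2 - 14*m - 1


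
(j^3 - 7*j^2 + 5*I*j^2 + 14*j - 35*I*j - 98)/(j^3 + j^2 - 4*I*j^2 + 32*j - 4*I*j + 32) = (j^3 + j^2*(-7 + 5*I) + j*(14 - 35*I) - 98)/(j^3 + j^2*(1 - 4*I) + j*(32 - 4*I) + 32)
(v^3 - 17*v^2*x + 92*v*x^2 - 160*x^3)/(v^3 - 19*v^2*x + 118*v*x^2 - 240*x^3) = (-v + 4*x)/(-v + 6*x)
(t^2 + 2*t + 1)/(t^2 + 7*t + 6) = (t + 1)/(t + 6)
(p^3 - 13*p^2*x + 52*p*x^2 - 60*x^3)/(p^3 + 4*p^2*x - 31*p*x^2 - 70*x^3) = (p^2 - 8*p*x + 12*x^2)/(p^2 + 9*p*x + 14*x^2)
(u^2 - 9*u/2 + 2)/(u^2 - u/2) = (u - 4)/u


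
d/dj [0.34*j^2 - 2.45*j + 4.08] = 0.68*j - 2.45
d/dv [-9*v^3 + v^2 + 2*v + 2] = -27*v^2 + 2*v + 2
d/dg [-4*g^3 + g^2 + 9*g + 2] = -12*g^2 + 2*g + 9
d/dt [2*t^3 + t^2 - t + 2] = 6*t^2 + 2*t - 1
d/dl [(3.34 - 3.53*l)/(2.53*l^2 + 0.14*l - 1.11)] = (8.9309*l^2 - 16.9004*l + 3.4507)/(6.4009*l^4 + 0.7084*l^3 - 5.597*l^2 - 0.3108*l + 1.2321)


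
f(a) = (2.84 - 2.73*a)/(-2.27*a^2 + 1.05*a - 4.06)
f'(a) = (2.84 - 2.73*a)*(4.54*a - 1.05)/(-2.27*a^2 + 1.05*a - 4.06)^2 - 2.73/(-2.27*a^2 + 1.05*a - 4.06) = (-6.1971*a^2 + 12.8936*a + 8.1018)/(5.1529*a^4 - 4.767*a^3 + 19.5349*a^2 - 8.526*a + 16.4836)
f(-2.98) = -0.40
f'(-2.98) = -0.11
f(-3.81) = -0.32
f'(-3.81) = -0.08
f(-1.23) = -0.71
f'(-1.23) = -0.22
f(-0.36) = -0.81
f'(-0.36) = 0.12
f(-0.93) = -0.77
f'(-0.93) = -0.19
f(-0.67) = -0.81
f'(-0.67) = -0.10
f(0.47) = -0.38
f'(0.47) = 0.77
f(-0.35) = -0.81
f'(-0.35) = 0.13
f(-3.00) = -0.40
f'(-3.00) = -0.11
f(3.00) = 0.25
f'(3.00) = -0.02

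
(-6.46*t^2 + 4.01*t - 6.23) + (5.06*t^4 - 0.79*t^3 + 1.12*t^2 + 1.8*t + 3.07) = 5.06*t^4 - 0.79*t^3 - 5.34*t^2 + 5.81*t - 3.16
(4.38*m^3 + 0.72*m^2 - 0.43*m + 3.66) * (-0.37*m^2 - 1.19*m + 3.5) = -1.6206*m^5 - 5.4786*m^4 + 14.6323*m^3 + 1.6775*m^2 - 5.8604*m + 12.81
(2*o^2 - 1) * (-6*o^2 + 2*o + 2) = -12*o^4 + 4*o^3 + 10*o^2 - 2*o - 2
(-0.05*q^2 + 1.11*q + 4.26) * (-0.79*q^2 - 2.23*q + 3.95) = 0.0395*q^4 - 0.7654*q^3 - 6.0382*q^2 - 5.1153*q + 16.827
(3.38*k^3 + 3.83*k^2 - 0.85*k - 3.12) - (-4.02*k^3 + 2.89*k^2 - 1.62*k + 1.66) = 7.4*k^3 + 0.94*k^2 + 0.77*k - 4.78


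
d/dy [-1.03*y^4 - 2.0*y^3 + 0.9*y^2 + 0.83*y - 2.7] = -4.12*y^3 - 6.0*y^2 + 1.8*y + 0.83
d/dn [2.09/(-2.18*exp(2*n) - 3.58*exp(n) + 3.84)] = (9.1124*exp(n) + 7.4822)*exp(n)/(2.18*exp(2*n) + 3.58*exp(n) - 3.84)^2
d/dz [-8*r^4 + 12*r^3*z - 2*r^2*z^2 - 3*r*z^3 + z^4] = 12*r^3 - 4*r^2*z - 9*r*z^2 + 4*z^3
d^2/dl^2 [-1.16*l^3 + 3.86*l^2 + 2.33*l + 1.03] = 7.72 - 6.96*l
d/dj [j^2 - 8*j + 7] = 2*j - 8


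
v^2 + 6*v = v*(v + 6)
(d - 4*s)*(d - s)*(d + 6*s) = d^3 + d^2*s - 26*d*s^2 + 24*s^3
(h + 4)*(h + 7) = h^2 + 11*h + 28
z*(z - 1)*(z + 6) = z^3 + 5*z^2 - 6*z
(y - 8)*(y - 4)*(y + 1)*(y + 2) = y^4 - 9*y^3 - 2*y^2 + 72*y + 64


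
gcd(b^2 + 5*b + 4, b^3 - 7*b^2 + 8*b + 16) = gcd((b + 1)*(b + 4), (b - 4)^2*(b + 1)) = b + 1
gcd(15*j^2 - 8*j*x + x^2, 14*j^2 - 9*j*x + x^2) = 1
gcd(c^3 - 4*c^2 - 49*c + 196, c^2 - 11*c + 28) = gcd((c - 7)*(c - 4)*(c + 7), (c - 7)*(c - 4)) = c^2 - 11*c + 28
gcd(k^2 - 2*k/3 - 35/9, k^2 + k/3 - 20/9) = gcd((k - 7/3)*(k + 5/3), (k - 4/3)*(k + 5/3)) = k + 5/3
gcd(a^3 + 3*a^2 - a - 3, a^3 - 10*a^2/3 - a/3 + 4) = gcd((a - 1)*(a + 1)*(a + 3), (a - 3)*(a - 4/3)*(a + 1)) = a + 1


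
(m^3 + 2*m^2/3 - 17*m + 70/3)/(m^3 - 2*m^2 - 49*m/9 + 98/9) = 3*(m + 5)/(3*m + 7)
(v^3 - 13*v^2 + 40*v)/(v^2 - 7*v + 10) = v*(v - 8)/(v - 2)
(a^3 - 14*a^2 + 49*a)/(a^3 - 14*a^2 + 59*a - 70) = a*(a - 7)/(a^2 - 7*a + 10)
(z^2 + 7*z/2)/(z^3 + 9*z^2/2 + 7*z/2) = 1/(z + 1)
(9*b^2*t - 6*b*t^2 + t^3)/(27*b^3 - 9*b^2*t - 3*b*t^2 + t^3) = t/(3*b + t)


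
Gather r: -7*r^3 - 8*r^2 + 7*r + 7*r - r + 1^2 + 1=-7*r^3 - 8*r^2 + 13*r + 2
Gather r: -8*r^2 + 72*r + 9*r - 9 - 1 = -8*r^2 + 81*r - 10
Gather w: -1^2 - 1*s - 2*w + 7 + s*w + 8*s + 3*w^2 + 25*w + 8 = 7*s + 3*w^2 + w*(s + 23) + 14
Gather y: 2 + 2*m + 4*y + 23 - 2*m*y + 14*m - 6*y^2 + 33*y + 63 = 16*m - 6*y^2 + y*(37 - 2*m) + 88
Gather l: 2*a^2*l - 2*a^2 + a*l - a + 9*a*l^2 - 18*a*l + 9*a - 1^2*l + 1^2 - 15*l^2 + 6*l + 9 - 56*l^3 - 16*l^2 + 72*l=-2*a^2 + 8*a - 56*l^3 + l^2*(9*a - 31) + l*(2*a^2 - 17*a + 77) + 10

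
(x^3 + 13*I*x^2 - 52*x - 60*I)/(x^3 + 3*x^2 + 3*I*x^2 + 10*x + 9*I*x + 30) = (x^2 + 8*I*x - 12)/(x^2 + x*(3 - 2*I) - 6*I)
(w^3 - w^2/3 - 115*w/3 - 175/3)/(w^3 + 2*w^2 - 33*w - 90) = (3*w^2 - 16*w - 35)/(3*(w^2 - 3*w - 18))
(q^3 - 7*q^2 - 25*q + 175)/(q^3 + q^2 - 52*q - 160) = (q^2 - 12*q + 35)/(q^2 - 4*q - 32)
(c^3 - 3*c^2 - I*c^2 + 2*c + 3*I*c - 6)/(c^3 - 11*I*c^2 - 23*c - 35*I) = (c^2 - c*(3 + 2*I) + 6*I)/(c^2 - 12*I*c - 35)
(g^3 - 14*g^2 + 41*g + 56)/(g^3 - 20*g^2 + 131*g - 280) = (g + 1)/(g - 5)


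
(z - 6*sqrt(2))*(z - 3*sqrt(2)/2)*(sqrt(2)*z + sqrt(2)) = sqrt(2)*z^3 - 15*z^2 + sqrt(2)*z^2 - 15*z + 18*sqrt(2)*z + 18*sqrt(2)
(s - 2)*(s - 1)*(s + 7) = s^3 + 4*s^2 - 19*s + 14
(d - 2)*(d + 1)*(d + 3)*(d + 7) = d^4 + 9*d^3 + 9*d^2 - 41*d - 42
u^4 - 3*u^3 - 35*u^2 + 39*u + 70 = (u - 7)*(u - 2)*(u + 1)*(u + 5)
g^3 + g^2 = g^2*(g + 1)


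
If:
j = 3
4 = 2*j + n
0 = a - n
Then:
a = -2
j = 3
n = -2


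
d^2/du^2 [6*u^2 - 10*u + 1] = 12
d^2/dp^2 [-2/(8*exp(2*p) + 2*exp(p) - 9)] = 4*(-4*(8*exp(p) + 1)^2*exp(p) + (16*exp(p) + 1)*(8*exp(2*p) + 2*exp(p) - 9))*exp(p)/(8*exp(2*p) + 2*exp(p) - 9)^3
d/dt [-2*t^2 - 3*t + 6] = -4*t - 3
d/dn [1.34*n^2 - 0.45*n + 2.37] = 2.68*n - 0.45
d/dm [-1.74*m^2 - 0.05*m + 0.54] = -3.48*m - 0.05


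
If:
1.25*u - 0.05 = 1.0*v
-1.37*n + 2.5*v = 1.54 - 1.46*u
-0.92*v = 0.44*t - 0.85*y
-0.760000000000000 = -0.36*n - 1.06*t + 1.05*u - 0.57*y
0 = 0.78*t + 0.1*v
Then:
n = 4.54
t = -0.27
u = 1.72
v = 2.10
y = 2.13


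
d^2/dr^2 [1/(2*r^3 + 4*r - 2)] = (-3*r*(r^3 + 2*r - 1) + (3*r^2 + 2)^2)/(r^3 + 2*r - 1)^3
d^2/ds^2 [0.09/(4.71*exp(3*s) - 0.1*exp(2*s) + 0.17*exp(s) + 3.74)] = ((-3.8151*exp(2*s) + 0.036*exp(s) - 0.0153)*(4.71*exp(3*s) - 0.1*exp(2*s) + 0.17*exp(s) + 3.74) + 0.09*(14.13*exp(2*s) - 0.2*exp(s) + 0.17)*(28.26*exp(2*s) - 0.4*exp(s) + 0.34)*exp(s))*exp(s)/(4.71*exp(3*s) - 0.1*exp(2*s) + 0.17*exp(s) + 3.74)^3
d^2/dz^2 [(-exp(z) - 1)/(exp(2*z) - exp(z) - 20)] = (-exp(4*z) - 5*exp(3*z) - 117*exp(2*z) - 61*exp(z) - 380)*exp(z)/(exp(6*z) - 3*exp(5*z) - 57*exp(4*z) + 119*exp(3*z) + 1140*exp(2*z) - 1200*exp(z) - 8000)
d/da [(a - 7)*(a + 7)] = 2*a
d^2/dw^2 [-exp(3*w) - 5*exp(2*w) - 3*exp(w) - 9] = (-9*exp(2*w) - 20*exp(w) - 3)*exp(w)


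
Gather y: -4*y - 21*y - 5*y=-30*y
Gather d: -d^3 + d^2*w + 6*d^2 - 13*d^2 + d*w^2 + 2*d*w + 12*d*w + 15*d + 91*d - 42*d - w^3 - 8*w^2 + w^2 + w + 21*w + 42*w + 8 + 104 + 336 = -d^3 + d^2*(w - 7) + d*(w^2 + 14*w + 64) - w^3 - 7*w^2 + 64*w + 448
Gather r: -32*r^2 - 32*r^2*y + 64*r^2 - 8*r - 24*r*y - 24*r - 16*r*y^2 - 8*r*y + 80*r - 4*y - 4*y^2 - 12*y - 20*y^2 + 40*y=r^2*(32 - 32*y) + r*(-16*y^2 - 32*y + 48) - 24*y^2 + 24*y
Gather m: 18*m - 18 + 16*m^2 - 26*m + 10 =16*m^2 - 8*m - 8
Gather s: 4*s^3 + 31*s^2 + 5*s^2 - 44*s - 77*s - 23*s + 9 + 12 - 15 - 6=4*s^3 + 36*s^2 - 144*s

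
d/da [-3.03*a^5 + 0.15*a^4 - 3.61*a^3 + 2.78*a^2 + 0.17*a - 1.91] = -15.15*a^4 + 0.6*a^3 - 10.83*a^2 + 5.56*a + 0.17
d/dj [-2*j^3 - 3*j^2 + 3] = 6*j*(-j - 1)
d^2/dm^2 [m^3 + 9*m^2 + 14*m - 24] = 6*m + 18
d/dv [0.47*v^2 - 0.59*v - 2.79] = 0.94*v - 0.59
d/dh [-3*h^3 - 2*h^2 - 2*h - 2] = -9*h^2 - 4*h - 2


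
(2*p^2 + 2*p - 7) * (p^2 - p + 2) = 2*p^4 - 5*p^2 + 11*p - 14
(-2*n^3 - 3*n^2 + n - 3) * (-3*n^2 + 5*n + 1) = 6*n^5 - n^4 - 20*n^3 + 11*n^2 - 14*n - 3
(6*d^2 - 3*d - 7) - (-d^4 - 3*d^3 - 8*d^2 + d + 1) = d^4 + 3*d^3 + 14*d^2 - 4*d - 8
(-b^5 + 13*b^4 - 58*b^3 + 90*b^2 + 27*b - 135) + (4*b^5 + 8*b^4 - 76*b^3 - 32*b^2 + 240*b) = 3*b^5 + 21*b^4 - 134*b^3 + 58*b^2 + 267*b - 135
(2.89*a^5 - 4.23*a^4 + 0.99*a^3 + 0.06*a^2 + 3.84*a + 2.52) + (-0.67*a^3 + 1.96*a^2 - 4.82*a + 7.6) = 2.89*a^5 - 4.23*a^4 + 0.32*a^3 + 2.02*a^2 - 0.98*a + 10.12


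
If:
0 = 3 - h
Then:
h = 3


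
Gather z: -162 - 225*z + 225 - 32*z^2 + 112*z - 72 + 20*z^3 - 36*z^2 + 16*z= 20*z^3 - 68*z^2 - 97*z - 9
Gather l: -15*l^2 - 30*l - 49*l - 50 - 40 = -15*l^2 - 79*l - 90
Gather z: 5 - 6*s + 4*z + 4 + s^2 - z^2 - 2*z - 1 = s^2 - 6*s - z^2 + 2*z + 8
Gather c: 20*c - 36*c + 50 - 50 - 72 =-16*c - 72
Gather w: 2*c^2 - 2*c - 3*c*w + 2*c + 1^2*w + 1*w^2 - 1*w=2*c^2 - 3*c*w + w^2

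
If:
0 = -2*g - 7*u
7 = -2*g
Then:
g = -7/2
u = 1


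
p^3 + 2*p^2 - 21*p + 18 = (p - 3)*(p - 1)*(p + 6)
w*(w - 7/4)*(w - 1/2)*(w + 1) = w^4 - 5*w^3/4 - 11*w^2/8 + 7*w/8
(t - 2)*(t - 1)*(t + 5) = t^3 + 2*t^2 - 13*t + 10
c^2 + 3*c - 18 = (c - 3)*(c + 6)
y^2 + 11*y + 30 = (y + 5)*(y + 6)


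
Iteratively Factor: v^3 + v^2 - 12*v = (v)*(v^2 + v - 12) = v*(v - 3)*(v + 4)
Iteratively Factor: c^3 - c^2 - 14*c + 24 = (c - 3)*(c^2 + 2*c - 8) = (c - 3)*(c + 4)*(c - 2)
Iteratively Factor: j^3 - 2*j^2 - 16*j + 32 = (j + 4)*(j^2 - 6*j + 8) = (j - 4)*(j + 4)*(j - 2)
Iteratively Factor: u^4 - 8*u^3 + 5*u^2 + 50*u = (u - 5)*(u^3 - 3*u^2 - 10*u) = u*(u - 5)*(u^2 - 3*u - 10) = u*(u - 5)*(u + 2)*(u - 5)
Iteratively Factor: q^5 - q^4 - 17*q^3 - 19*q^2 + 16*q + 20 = (q + 1)*(q^4 - 2*q^3 - 15*q^2 - 4*q + 20) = (q + 1)*(q + 2)*(q^3 - 4*q^2 - 7*q + 10) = (q - 5)*(q + 1)*(q + 2)*(q^2 + q - 2) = (q - 5)*(q + 1)*(q + 2)^2*(q - 1)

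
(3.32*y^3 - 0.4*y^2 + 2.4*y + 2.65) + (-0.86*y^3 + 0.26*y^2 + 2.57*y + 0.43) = 2.46*y^3 - 0.14*y^2 + 4.97*y + 3.08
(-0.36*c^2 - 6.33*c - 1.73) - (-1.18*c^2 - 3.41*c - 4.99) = 0.82*c^2 - 2.92*c + 3.26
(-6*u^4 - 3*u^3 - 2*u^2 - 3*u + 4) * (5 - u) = 6*u^5 - 27*u^4 - 13*u^3 - 7*u^2 - 19*u + 20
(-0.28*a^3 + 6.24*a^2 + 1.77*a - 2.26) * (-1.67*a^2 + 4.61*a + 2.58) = 0.4676*a^5 - 11.7116*a^4 + 25.0881*a^3 + 28.0331*a^2 - 5.852*a - 5.8308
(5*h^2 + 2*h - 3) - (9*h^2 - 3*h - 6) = -4*h^2 + 5*h + 3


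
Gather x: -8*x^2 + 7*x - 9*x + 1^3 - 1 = -8*x^2 - 2*x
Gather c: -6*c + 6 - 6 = -6*c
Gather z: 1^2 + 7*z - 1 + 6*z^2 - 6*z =6*z^2 + z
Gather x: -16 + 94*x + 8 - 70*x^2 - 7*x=-70*x^2 + 87*x - 8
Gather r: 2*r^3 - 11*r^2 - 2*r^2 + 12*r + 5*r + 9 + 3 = 2*r^3 - 13*r^2 + 17*r + 12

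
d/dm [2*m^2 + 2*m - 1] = 4*m + 2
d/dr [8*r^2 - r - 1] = 16*r - 1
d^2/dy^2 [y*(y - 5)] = 2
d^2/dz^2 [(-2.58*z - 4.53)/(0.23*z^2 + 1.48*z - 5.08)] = (-(0.46*z + 1.48)*(0.92*z + 2.96)*(2.58*z + 4.53) + (3.5604*z + 9.7206)*(0.23*z^2 + 1.48*z - 5.08))/(0.23*z^2 + 1.48*z - 5.08)^3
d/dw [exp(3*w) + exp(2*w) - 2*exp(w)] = (3*exp(2*w) + 2*exp(w) - 2)*exp(w)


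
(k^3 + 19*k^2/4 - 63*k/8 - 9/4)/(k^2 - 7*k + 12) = (8*k^3 + 38*k^2 - 63*k - 18)/(8*(k^2 - 7*k + 12))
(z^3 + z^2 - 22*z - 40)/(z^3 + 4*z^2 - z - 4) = (z^2 - 3*z - 10)/(z^2 - 1)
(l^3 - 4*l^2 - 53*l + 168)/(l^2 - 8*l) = l + 4 - 21/l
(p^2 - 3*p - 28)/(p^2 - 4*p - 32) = (p - 7)/(p - 8)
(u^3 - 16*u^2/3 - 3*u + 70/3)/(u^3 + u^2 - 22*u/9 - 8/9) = 3*(3*u^2 - 22*u + 35)/(9*u^2 - 9*u - 4)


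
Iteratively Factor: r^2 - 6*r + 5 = (r - 5)*(r - 1)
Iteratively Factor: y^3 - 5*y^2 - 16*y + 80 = (y - 4)*(y^2 - y - 20) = (y - 4)*(y + 4)*(y - 5)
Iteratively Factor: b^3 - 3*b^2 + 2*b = (b - 2)*(b^2 - b) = (b - 2)*(b - 1)*(b)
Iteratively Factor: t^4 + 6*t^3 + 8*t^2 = (t + 2)*(t^3 + 4*t^2) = (t + 2)*(t + 4)*(t^2) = t*(t + 2)*(t + 4)*(t)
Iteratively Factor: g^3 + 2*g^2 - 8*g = (g + 4)*(g^2 - 2*g) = g*(g + 4)*(g - 2)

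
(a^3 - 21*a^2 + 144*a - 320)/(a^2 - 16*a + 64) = a - 5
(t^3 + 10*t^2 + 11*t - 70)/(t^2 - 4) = (t^2 + 12*t + 35)/(t + 2)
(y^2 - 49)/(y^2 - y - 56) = (y - 7)/(y - 8)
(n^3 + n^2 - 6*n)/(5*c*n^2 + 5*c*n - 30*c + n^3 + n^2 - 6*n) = n/(5*c + n)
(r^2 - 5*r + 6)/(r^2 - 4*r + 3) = (r - 2)/(r - 1)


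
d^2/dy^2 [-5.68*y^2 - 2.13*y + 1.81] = -11.3600000000000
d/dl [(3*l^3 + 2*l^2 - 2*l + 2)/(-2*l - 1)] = (-12*l^3 - 13*l^2 - 4*l + 6)/(4*l^2 + 4*l + 1)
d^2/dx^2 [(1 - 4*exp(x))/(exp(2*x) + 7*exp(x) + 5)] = (-4*exp(4*x) + 32*exp(3*x) + 141*exp(2*x) + 169*exp(x) - 135)*exp(x)/(exp(6*x) + 21*exp(5*x) + 162*exp(4*x) + 553*exp(3*x) + 810*exp(2*x) + 525*exp(x) + 125)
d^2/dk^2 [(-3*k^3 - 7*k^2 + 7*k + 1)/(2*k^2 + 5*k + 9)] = 2*(77*k^3 - 15*k^2 - 1077*k - 875)/(8*k^6 + 60*k^5 + 258*k^4 + 665*k^3 + 1161*k^2 + 1215*k + 729)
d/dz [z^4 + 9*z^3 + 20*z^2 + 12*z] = 4*z^3 + 27*z^2 + 40*z + 12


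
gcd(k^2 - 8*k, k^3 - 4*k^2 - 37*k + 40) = k - 8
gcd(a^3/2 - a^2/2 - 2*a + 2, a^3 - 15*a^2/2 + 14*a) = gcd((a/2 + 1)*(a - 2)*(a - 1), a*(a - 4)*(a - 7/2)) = 1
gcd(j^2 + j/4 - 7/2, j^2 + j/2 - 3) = j + 2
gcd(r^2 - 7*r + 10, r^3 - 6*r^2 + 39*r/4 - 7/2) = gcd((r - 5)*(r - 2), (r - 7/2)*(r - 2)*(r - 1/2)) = r - 2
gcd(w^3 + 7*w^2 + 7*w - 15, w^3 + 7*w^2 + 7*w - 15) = w^3 + 7*w^2 + 7*w - 15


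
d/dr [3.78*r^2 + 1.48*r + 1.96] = 7.56*r + 1.48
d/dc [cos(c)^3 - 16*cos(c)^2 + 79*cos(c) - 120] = (-3*cos(c)^2 + 32*cos(c) - 79)*sin(c)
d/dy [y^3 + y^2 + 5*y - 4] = 3*y^2 + 2*y + 5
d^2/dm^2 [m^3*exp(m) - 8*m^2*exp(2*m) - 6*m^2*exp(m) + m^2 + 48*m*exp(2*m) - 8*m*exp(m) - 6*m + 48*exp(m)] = m^3*exp(m) - 32*m^2*exp(2*m) + 128*m*exp(2*m) - 26*m*exp(m) + 176*exp(2*m) + 20*exp(m) + 2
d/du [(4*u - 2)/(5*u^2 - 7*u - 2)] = 2*(-10*u^2 + 10*u - 11)/(25*u^4 - 70*u^3 + 29*u^2 + 28*u + 4)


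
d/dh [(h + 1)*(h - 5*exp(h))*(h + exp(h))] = (h + 1)*(h - 5*exp(h))*(exp(h) + 1) - (h + 1)*(h + exp(h))*(5*exp(h) - 1) + (h - 5*exp(h))*(h + exp(h))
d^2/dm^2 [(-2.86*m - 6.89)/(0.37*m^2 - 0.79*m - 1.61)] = ((0.74*m - 0.79)*(1.48*m - 1.58)*(2.86*m + 6.89) + (6.3492*m + 0.5798)*(-0.37*m^2 + 0.79*m + 1.61))/(-0.37*m^2 + 0.79*m + 1.61)^3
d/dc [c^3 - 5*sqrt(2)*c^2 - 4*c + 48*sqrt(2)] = 3*c^2 - 10*sqrt(2)*c - 4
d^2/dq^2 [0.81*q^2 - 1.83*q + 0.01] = 1.62000000000000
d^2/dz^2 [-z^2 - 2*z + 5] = -2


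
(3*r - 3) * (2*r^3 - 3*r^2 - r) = 6*r^4 - 15*r^3 + 6*r^2 + 3*r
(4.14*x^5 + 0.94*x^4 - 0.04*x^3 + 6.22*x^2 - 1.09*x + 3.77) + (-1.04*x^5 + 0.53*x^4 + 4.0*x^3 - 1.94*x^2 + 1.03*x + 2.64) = 3.1*x^5 + 1.47*x^4 + 3.96*x^3 + 4.28*x^2 - 0.0600000000000001*x + 6.41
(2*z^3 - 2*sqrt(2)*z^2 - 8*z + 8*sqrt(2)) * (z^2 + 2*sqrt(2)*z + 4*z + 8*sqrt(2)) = 2*z^5 + 2*sqrt(2)*z^4 + 8*z^4 - 16*z^3 + 8*sqrt(2)*z^3 - 64*z^2 - 8*sqrt(2)*z^2 - 32*sqrt(2)*z + 32*z + 128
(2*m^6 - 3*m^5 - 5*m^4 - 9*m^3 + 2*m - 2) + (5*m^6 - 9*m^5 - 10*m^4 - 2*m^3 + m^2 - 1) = 7*m^6 - 12*m^5 - 15*m^4 - 11*m^3 + m^2 + 2*m - 3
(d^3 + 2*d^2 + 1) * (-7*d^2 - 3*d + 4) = -7*d^5 - 17*d^4 - 2*d^3 + d^2 - 3*d + 4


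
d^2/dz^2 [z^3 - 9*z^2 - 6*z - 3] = 6*z - 18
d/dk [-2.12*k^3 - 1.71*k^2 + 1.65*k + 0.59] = -6.36*k^2 - 3.42*k + 1.65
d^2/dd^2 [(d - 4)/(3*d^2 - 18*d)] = 2*(d*(10 - 3*d)*(d - 6) + 4*(d - 4)*(d - 3)^2)/(3*d^3*(d - 6)^3)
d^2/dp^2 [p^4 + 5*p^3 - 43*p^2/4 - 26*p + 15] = 12*p^2 + 30*p - 43/2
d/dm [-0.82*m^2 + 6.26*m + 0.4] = 6.26 - 1.64*m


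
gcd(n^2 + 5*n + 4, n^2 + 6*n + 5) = n + 1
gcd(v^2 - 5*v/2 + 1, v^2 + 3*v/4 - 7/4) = 1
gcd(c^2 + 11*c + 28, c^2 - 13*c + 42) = 1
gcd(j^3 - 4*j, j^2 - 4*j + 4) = j - 2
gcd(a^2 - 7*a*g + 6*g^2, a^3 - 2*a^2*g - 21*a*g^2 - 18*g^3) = a - 6*g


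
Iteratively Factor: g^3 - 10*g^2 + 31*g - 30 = (g - 3)*(g^2 - 7*g + 10) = (g - 3)*(g - 2)*(g - 5)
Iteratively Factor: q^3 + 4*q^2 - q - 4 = (q - 1)*(q^2 + 5*q + 4) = (q - 1)*(q + 1)*(q + 4)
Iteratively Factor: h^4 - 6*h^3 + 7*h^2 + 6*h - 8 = (h + 1)*(h^3 - 7*h^2 + 14*h - 8) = (h - 2)*(h + 1)*(h^2 - 5*h + 4) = (h - 4)*(h - 2)*(h + 1)*(h - 1)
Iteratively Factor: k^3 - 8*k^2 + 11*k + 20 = (k + 1)*(k^2 - 9*k + 20) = (k - 4)*(k + 1)*(k - 5)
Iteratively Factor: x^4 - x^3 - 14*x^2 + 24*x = (x + 4)*(x^3 - 5*x^2 + 6*x) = x*(x + 4)*(x^2 - 5*x + 6) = x*(x - 2)*(x + 4)*(x - 3)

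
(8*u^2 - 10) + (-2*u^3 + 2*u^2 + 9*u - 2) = -2*u^3 + 10*u^2 + 9*u - 12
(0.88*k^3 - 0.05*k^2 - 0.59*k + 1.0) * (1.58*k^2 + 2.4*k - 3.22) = 1.3904*k^5 + 2.033*k^4 - 3.8858*k^3 + 0.325*k^2 + 4.2998*k - 3.22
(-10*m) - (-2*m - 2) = 2 - 8*m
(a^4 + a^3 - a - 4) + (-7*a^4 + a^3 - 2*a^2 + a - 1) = -6*a^4 + 2*a^3 - 2*a^2 - 5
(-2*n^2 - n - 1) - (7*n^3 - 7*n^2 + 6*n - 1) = -7*n^3 + 5*n^2 - 7*n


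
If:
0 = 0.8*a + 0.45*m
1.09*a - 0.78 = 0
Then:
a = 0.72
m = -1.27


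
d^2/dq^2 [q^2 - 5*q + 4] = 2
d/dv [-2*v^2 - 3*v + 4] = -4*v - 3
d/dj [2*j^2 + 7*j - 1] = 4*j + 7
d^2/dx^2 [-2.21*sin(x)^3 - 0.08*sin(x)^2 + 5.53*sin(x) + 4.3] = -3.8725*sin(x) - 4.9725*sin(3*x) - 0.16*cos(2*x)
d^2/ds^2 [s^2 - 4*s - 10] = 2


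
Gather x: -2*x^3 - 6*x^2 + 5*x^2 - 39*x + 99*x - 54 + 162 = -2*x^3 - x^2 + 60*x + 108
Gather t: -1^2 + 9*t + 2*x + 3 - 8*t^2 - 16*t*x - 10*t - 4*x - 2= -8*t^2 + t*(-16*x - 1) - 2*x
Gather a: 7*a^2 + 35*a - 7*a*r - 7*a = 7*a^2 + a*(28 - 7*r)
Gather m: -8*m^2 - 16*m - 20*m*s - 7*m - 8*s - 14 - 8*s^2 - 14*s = -8*m^2 + m*(-20*s - 23) - 8*s^2 - 22*s - 14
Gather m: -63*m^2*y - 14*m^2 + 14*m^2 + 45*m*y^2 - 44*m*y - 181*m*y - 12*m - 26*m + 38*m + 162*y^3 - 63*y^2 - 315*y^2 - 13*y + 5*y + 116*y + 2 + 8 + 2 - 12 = -63*m^2*y + m*(45*y^2 - 225*y) + 162*y^3 - 378*y^2 + 108*y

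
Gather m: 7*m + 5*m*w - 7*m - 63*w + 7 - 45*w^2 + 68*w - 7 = 5*m*w - 45*w^2 + 5*w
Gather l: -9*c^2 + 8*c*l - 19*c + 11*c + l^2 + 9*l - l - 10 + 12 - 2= -9*c^2 - 8*c + l^2 + l*(8*c + 8)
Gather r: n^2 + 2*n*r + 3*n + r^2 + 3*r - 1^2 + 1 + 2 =n^2 + 3*n + r^2 + r*(2*n + 3) + 2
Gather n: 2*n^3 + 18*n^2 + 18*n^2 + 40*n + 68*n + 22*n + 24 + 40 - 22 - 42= 2*n^3 + 36*n^2 + 130*n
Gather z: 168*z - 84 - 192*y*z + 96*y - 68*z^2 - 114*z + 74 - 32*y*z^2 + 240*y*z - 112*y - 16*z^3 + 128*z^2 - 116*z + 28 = -16*y - 16*z^3 + z^2*(60 - 32*y) + z*(48*y - 62) + 18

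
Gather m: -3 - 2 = -5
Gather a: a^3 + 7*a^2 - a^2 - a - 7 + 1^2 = a^3 + 6*a^2 - a - 6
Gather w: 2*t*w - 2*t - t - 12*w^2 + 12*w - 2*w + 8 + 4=-3*t - 12*w^2 + w*(2*t + 10) + 12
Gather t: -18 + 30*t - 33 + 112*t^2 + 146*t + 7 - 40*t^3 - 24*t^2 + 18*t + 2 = -40*t^3 + 88*t^2 + 194*t - 42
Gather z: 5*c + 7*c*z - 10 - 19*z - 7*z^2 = 5*c - 7*z^2 + z*(7*c - 19) - 10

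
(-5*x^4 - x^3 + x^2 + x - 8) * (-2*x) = 10*x^5 + 2*x^4 - 2*x^3 - 2*x^2 + 16*x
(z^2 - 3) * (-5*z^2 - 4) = -5*z^4 + 11*z^2 + 12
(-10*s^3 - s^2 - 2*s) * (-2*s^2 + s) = 20*s^5 - 8*s^4 + 3*s^3 - 2*s^2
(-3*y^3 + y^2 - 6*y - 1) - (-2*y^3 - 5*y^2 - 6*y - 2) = -y^3 + 6*y^2 + 1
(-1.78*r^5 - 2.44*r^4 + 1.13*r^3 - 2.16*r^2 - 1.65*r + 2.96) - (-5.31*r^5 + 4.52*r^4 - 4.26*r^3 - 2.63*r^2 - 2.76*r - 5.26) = 3.53*r^5 - 6.96*r^4 + 5.39*r^3 + 0.47*r^2 + 1.11*r + 8.22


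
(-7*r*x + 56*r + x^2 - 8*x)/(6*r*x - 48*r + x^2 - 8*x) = (-7*r + x)/(6*r + x)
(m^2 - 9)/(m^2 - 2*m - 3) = (m + 3)/(m + 1)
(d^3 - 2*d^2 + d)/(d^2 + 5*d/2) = 2*(d^2 - 2*d + 1)/(2*d + 5)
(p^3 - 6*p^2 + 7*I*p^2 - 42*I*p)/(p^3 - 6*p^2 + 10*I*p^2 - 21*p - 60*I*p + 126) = p/(p + 3*I)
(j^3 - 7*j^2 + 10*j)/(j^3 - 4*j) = (j - 5)/(j + 2)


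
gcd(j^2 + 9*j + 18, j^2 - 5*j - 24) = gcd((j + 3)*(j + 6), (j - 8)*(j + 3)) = j + 3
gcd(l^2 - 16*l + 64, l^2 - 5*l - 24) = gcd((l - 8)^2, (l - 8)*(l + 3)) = l - 8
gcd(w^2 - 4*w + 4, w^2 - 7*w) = 1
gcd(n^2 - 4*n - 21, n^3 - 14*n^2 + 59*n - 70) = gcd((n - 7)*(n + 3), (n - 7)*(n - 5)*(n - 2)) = n - 7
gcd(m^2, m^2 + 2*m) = m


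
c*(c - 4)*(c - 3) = c^3 - 7*c^2 + 12*c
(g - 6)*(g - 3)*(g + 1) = g^3 - 8*g^2 + 9*g + 18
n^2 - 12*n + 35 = (n - 7)*(n - 5)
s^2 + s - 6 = (s - 2)*(s + 3)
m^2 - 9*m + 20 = (m - 5)*(m - 4)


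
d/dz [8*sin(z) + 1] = 8*cos(z)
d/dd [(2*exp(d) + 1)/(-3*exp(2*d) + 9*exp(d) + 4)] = (6*exp(2*d) + 6*exp(d) - 1)*exp(d)/(9*exp(4*d) - 54*exp(3*d) + 57*exp(2*d) + 72*exp(d) + 16)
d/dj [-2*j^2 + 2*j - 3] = 2 - 4*j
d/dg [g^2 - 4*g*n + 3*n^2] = 2*g - 4*n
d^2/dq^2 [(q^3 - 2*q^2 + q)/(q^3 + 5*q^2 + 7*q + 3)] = 2*(-7*q^4 - 4*q^3 + 54*q^2 + 60*q - 39)/(q^7 + 13*q^6 + 69*q^5 + 193*q^4 + 307*q^3 + 279*q^2 + 135*q + 27)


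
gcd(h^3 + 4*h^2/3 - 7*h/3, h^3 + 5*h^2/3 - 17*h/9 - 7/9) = h^2 + 4*h/3 - 7/3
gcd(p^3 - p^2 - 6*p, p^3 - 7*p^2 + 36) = p^2 - p - 6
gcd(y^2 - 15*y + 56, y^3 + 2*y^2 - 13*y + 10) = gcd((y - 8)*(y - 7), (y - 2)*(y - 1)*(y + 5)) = 1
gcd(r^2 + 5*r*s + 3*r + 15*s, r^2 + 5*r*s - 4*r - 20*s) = r + 5*s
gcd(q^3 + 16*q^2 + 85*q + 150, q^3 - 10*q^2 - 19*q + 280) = q + 5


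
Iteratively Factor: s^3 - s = (s)*(s^2 - 1) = s*(s + 1)*(s - 1)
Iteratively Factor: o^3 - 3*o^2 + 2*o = (o - 2)*(o^2 - o) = o*(o - 2)*(o - 1)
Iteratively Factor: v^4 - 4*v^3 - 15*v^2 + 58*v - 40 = (v - 2)*(v^3 - 2*v^2 - 19*v + 20) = (v - 2)*(v + 4)*(v^2 - 6*v + 5) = (v - 2)*(v - 1)*(v + 4)*(v - 5)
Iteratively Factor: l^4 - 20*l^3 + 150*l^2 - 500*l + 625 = (l - 5)*(l^3 - 15*l^2 + 75*l - 125) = (l - 5)^2*(l^2 - 10*l + 25) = (l - 5)^3*(l - 5)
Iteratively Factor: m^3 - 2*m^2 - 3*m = (m - 3)*(m^2 + m) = (m - 3)*(m + 1)*(m)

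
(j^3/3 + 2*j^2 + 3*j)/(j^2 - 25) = j*(j^2 + 6*j + 9)/(3*(j^2 - 25))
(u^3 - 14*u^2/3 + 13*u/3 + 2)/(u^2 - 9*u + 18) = (3*u^2 - 5*u - 2)/(3*(u - 6))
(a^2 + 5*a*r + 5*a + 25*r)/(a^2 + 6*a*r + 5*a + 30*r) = (a + 5*r)/(a + 6*r)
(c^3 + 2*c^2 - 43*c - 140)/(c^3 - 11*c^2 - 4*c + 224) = (c + 5)/(c - 8)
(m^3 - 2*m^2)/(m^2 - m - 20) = m^2*(2 - m)/(-m^2 + m + 20)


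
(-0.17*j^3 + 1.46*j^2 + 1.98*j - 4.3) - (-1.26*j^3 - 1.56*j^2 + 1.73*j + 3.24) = 1.09*j^3 + 3.02*j^2 + 0.25*j - 7.54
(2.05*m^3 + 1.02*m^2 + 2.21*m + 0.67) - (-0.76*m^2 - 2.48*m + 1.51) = 2.05*m^3 + 1.78*m^2 + 4.69*m - 0.84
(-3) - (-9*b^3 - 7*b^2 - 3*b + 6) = 9*b^3 + 7*b^2 + 3*b - 9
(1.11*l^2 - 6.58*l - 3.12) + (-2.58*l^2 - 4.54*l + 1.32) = -1.47*l^2 - 11.12*l - 1.8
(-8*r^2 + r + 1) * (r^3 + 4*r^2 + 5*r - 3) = -8*r^5 - 31*r^4 - 35*r^3 + 33*r^2 + 2*r - 3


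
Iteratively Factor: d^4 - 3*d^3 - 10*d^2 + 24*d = (d)*(d^3 - 3*d^2 - 10*d + 24) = d*(d + 3)*(d^2 - 6*d + 8) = d*(d - 4)*(d + 3)*(d - 2)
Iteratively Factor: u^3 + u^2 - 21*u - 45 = (u - 5)*(u^2 + 6*u + 9) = (u - 5)*(u + 3)*(u + 3)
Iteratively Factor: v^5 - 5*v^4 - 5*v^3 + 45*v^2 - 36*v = (v + 3)*(v^4 - 8*v^3 + 19*v^2 - 12*v) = (v - 4)*(v + 3)*(v^3 - 4*v^2 + 3*v) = v*(v - 4)*(v + 3)*(v^2 - 4*v + 3) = v*(v - 4)*(v - 3)*(v + 3)*(v - 1)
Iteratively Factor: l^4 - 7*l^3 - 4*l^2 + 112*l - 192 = (l - 4)*(l^3 - 3*l^2 - 16*l + 48) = (l - 4)*(l - 3)*(l^2 - 16) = (l - 4)*(l - 3)*(l + 4)*(l - 4)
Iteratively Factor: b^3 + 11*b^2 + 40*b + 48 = (b + 3)*(b^2 + 8*b + 16) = (b + 3)*(b + 4)*(b + 4)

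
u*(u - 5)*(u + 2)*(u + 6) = u^4 + 3*u^3 - 28*u^2 - 60*u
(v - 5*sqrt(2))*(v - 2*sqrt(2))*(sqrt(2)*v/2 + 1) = sqrt(2)*v^3/2 - 6*v^2 + 3*sqrt(2)*v + 20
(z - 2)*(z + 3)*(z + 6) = z^3 + 7*z^2 - 36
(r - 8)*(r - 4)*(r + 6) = r^3 - 6*r^2 - 40*r + 192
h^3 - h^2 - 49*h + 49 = (h - 7)*(h - 1)*(h + 7)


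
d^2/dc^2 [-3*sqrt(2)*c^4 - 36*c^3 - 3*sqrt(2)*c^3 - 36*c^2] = -36*sqrt(2)*c^2 - 216*c - 18*sqrt(2)*c - 72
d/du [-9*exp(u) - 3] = -9*exp(u)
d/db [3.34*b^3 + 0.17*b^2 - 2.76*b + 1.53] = 10.02*b^2 + 0.34*b - 2.76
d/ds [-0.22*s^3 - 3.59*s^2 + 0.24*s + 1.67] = -0.66*s^2 - 7.18*s + 0.24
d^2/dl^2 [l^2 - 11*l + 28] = 2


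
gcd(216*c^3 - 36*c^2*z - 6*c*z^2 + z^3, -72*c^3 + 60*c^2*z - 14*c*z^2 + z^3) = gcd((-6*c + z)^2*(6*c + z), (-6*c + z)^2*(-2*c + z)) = 36*c^2 - 12*c*z + z^2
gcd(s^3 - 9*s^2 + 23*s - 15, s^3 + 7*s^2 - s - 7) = s - 1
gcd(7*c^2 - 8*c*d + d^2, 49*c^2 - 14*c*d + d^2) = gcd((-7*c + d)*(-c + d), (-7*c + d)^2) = 7*c - d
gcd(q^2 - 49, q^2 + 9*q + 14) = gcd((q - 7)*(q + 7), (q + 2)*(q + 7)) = q + 7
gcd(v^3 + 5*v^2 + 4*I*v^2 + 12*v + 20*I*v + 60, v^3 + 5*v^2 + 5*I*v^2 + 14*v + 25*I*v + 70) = v^2 + v*(5 - 2*I) - 10*I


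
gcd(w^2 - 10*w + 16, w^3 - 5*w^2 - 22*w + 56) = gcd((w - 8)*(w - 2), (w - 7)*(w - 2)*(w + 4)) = w - 2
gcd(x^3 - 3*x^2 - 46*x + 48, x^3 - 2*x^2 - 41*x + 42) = x^2 + 5*x - 6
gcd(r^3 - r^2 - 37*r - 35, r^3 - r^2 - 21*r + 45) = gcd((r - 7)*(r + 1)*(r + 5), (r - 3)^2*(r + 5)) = r + 5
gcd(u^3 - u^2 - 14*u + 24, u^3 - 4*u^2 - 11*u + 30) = u - 2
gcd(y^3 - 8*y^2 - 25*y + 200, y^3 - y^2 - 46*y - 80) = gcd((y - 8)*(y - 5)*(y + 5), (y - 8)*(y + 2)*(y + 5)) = y^2 - 3*y - 40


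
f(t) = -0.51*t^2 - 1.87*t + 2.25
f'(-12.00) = 10.37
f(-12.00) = -48.75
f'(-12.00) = 10.37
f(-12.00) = -48.75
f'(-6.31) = 4.57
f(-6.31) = -6.26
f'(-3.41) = 1.61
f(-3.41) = 2.70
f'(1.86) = -3.77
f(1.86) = -2.99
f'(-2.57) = 0.75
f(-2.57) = 3.69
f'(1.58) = -3.48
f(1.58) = -1.98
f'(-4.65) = 2.87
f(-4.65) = -0.08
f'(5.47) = -7.45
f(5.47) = -23.24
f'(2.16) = -4.07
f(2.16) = -4.17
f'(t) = -1.02*t - 1.87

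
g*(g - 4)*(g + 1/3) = g^3 - 11*g^2/3 - 4*g/3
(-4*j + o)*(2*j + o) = -8*j^2 - 2*j*o + o^2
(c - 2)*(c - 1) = c^2 - 3*c + 2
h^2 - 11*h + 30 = (h - 6)*(h - 5)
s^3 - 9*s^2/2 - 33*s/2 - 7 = (s - 7)*(s + 1/2)*(s + 2)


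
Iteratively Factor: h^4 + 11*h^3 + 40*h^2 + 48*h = (h + 4)*(h^3 + 7*h^2 + 12*h) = (h + 3)*(h + 4)*(h^2 + 4*h) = (h + 3)*(h + 4)^2*(h)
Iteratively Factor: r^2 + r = (r + 1)*(r)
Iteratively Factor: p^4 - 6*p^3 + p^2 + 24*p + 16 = (p + 1)*(p^3 - 7*p^2 + 8*p + 16) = (p - 4)*(p + 1)*(p^2 - 3*p - 4) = (p - 4)*(p + 1)^2*(p - 4)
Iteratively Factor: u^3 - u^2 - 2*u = (u + 1)*(u^2 - 2*u) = (u - 2)*(u + 1)*(u)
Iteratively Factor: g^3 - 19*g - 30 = (g - 5)*(g^2 + 5*g + 6) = (g - 5)*(g + 3)*(g + 2)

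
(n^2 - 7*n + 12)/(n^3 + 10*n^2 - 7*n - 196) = (n - 3)/(n^2 + 14*n + 49)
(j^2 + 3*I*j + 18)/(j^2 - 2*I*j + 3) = (j + 6*I)/(j + I)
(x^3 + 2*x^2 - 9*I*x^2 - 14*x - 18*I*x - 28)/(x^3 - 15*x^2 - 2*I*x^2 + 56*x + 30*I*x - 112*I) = (x^2 + x*(2 - 7*I) - 14*I)/(x^2 - 15*x + 56)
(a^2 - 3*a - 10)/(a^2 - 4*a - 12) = (a - 5)/(a - 6)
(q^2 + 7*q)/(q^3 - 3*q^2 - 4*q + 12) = q*(q + 7)/(q^3 - 3*q^2 - 4*q + 12)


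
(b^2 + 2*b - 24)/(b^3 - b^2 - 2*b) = (-b^2 - 2*b + 24)/(b*(-b^2 + b + 2))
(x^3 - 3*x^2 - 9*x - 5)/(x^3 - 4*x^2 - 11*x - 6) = (x - 5)/(x - 6)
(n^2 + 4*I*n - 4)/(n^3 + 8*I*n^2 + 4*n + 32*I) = (n + 2*I)/(n^2 + 6*I*n + 16)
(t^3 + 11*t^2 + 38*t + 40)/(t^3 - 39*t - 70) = (t + 4)/(t - 7)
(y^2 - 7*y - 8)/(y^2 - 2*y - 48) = (y + 1)/(y + 6)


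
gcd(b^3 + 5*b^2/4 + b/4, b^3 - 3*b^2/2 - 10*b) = b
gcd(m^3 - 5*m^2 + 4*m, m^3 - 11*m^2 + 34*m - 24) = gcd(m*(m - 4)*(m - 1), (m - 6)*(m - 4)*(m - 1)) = m^2 - 5*m + 4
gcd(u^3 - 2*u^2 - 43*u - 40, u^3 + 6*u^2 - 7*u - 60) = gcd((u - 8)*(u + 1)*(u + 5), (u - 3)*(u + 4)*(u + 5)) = u + 5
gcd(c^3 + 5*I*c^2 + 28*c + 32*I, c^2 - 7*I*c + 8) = c + I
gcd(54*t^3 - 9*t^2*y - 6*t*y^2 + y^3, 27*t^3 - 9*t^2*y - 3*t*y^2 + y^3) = -9*t^2 + y^2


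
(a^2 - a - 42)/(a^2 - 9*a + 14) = (a + 6)/(a - 2)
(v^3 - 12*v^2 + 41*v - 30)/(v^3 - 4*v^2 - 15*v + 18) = (v - 5)/(v + 3)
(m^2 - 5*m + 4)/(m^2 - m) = (m - 4)/m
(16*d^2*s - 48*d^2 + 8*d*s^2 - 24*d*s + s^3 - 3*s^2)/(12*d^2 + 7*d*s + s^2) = (4*d*s - 12*d + s^2 - 3*s)/(3*d + s)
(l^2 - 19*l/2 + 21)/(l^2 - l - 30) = (l - 7/2)/(l + 5)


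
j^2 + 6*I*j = j*(j + 6*I)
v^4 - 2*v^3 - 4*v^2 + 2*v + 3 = (v - 3)*(v - 1)*(v + 1)^2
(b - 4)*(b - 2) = b^2 - 6*b + 8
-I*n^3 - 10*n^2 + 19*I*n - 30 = (n - 6*I)*(n - 5*I)*(-I*n + 1)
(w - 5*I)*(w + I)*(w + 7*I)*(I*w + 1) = I*w^4 - 2*w^3 + 36*I*w^2 - 2*w + 35*I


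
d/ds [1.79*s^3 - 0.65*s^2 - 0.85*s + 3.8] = 5.37*s^2 - 1.3*s - 0.85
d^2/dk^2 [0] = 0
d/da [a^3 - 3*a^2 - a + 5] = 3*a^2 - 6*a - 1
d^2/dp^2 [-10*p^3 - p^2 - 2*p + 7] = -60*p - 2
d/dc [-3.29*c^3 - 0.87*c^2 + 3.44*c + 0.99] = -9.87*c^2 - 1.74*c + 3.44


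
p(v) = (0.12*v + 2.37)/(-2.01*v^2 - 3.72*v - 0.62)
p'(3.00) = 0.04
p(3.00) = -0.09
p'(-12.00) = -0.00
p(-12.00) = -0.00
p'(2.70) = 0.06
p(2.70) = -0.11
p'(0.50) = 1.53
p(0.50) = -0.81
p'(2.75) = 0.05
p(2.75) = -0.10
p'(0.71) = 0.86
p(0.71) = -0.57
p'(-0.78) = 1.30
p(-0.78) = 2.15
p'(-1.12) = -1.55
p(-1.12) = 2.18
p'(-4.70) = -0.04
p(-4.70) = -0.07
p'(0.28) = 3.45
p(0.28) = -1.32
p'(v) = (0.12*v + 2.37)*(4.02*v + 3.72)/(-2.01*v^2 - 3.72*v - 0.62)^2 + 0.12/(-2.01*v^2 - 3.72*v - 0.62) = (0.2412*v^2 + 9.5274*v + 8.742)/(4.0401*v^4 + 14.9544*v^3 + 16.3308*v^2 + 4.6128*v + 0.3844)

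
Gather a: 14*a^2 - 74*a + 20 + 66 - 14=14*a^2 - 74*a + 72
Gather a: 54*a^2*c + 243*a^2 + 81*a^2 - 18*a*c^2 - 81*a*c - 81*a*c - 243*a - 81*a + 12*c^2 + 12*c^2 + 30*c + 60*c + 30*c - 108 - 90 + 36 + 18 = a^2*(54*c + 324) + a*(-18*c^2 - 162*c - 324) + 24*c^2 + 120*c - 144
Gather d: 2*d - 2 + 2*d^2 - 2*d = 2*d^2 - 2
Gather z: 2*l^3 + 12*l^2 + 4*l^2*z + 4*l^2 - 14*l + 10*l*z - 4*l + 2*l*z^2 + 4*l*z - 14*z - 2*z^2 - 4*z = 2*l^3 + 16*l^2 - 18*l + z^2*(2*l - 2) + z*(4*l^2 + 14*l - 18)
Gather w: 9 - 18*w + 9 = 18 - 18*w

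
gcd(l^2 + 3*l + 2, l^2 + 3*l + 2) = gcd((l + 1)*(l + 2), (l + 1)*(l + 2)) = l^2 + 3*l + 2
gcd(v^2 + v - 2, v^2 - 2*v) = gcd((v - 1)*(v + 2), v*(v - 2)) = 1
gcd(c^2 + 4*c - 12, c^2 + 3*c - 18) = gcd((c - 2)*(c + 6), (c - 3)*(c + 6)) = c + 6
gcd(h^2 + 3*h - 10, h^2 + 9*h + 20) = h + 5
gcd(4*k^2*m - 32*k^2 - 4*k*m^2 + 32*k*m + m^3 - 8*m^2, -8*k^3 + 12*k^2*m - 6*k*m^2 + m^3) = 4*k^2 - 4*k*m + m^2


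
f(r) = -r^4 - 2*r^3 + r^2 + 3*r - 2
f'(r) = -4*r^3 - 6*r^2 + 2*r + 3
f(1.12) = -1.77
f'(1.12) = -7.91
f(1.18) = -2.29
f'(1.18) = -9.57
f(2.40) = -49.87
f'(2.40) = -82.06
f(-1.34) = -2.64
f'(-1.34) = -0.83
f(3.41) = -194.66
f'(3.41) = -218.56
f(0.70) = -0.34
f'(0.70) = 0.09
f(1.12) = -1.77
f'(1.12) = -7.91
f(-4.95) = -350.15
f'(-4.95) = 331.23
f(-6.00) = -848.00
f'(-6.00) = 639.00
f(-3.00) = -29.00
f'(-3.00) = 51.00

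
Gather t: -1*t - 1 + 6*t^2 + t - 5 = 6*t^2 - 6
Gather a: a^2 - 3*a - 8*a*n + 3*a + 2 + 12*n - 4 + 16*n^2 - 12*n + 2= a^2 - 8*a*n + 16*n^2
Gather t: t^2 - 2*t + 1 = t^2 - 2*t + 1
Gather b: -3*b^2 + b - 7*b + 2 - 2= -3*b^2 - 6*b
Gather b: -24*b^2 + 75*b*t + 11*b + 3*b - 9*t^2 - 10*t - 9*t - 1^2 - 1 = -24*b^2 + b*(75*t + 14) - 9*t^2 - 19*t - 2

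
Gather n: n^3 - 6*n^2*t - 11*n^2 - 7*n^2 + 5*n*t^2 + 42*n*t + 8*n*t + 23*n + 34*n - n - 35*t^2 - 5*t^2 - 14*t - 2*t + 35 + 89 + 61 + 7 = n^3 + n^2*(-6*t - 18) + n*(5*t^2 + 50*t + 56) - 40*t^2 - 16*t + 192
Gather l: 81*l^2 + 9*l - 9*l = 81*l^2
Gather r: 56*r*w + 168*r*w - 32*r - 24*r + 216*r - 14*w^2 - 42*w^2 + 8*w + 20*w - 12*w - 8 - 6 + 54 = r*(224*w + 160) - 56*w^2 + 16*w + 40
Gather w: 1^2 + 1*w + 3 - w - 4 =0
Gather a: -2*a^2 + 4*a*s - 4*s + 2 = -2*a^2 + 4*a*s - 4*s + 2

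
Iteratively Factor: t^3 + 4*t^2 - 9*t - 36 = (t + 4)*(t^2 - 9) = (t - 3)*(t + 4)*(t + 3)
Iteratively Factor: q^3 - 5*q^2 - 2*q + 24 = (q - 3)*(q^2 - 2*q - 8) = (q - 3)*(q + 2)*(q - 4)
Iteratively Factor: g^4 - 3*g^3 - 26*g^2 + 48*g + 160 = (g - 4)*(g^3 + g^2 - 22*g - 40) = (g - 4)*(g + 4)*(g^2 - 3*g - 10) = (g - 5)*(g - 4)*(g + 4)*(g + 2)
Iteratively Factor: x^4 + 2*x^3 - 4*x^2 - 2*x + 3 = (x - 1)*(x^3 + 3*x^2 - x - 3) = (x - 1)*(x + 3)*(x^2 - 1) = (x - 1)*(x + 1)*(x + 3)*(x - 1)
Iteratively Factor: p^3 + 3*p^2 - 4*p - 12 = (p - 2)*(p^2 + 5*p + 6) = (p - 2)*(p + 2)*(p + 3)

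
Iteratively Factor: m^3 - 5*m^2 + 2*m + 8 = (m - 2)*(m^2 - 3*m - 4) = (m - 2)*(m + 1)*(m - 4)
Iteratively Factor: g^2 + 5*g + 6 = (g + 2)*(g + 3)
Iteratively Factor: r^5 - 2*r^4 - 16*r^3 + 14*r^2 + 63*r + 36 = (r + 1)*(r^4 - 3*r^3 - 13*r^2 + 27*r + 36) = (r + 1)^2*(r^3 - 4*r^2 - 9*r + 36) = (r - 4)*(r + 1)^2*(r^2 - 9) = (r - 4)*(r - 3)*(r + 1)^2*(r + 3)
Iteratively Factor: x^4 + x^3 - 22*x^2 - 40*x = (x - 5)*(x^3 + 6*x^2 + 8*x) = (x - 5)*(x + 4)*(x^2 + 2*x) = x*(x - 5)*(x + 4)*(x + 2)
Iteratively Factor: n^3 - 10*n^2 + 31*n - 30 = (n - 5)*(n^2 - 5*n + 6) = (n - 5)*(n - 2)*(n - 3)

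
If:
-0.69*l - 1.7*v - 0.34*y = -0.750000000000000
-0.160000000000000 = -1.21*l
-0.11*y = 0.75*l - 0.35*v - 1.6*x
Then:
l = 0.13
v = 0.38750607681089 - 0.2*y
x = 0.1125*y - 0.0227834832280019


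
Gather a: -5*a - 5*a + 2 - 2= -10*a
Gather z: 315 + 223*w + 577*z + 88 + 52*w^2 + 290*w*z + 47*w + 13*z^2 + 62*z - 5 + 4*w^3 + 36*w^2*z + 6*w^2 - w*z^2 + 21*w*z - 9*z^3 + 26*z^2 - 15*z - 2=4*w^3 + 58*w^2 + 270*w - 9*z^3 + z^2*(39 - w) + z*(36*w^2 + 311*w + 624) + 396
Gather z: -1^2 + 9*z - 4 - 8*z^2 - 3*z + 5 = -8*z^2 + 6*z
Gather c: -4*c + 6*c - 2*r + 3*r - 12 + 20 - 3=2*c + r + 5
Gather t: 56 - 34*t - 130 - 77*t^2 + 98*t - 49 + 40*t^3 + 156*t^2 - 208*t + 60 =40*t^3 + 79*t^2 - 144*t - 63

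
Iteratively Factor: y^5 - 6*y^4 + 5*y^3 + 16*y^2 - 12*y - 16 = (y - 2)*(y^4 - 4*y^3 - 3*y^2 + 10*y + 8) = (y - 2)^2*(y^3 - 2*y^2 - 7*y - 4) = (y - 4)*(y - 2)^2*(y^2 + 2*y + 1) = (y - 4)*(y - 2)^2*(y + 1)*(y + 1)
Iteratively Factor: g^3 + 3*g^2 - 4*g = (g - 1)*(g^2 + 4*g) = (g - 1)*(g + 4)*(g)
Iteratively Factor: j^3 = (j)*(j^2) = j^2*(j)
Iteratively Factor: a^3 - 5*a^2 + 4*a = (a)*(a^2 - 5*a + 4) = a*(a - 1)*(a - 4)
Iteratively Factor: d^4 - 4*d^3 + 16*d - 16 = (d - 2)*(d^3 - 2*d^2 - 4*d + 8) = (d - 2)^2*(d^2 - 4) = (d - 2)^3*(d + 2)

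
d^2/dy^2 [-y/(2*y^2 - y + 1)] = 2*(-y*(4*y - 1)^2 + (6*y - 1)*(2*y^2 - y + 1))/(2*y^2 - y + 1)^3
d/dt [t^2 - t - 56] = 2*t - 1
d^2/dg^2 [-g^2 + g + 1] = -2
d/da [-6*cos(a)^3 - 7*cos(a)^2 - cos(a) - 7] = (18*cos(a)^2 + 14*cos(a) + 1)*sin(a)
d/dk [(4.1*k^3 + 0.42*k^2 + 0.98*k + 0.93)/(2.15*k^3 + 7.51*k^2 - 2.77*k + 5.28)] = (3.5527136788005e-15*k^5 + 29.888*k^4 - 26.928*k^3 + 50.4223*k^2 - 9.5334*k + 7.7505)/(4.6225*k^6 + 32.293*k^5 + 44.4891*k^4 - 18.9014*k^3 + 86.9785*k^2 - 29.2512*k + 27.8784)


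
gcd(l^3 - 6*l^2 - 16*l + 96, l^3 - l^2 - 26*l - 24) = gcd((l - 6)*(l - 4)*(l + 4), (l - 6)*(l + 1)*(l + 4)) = l^2 - 2*l - 24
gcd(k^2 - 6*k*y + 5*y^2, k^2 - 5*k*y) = -k + 5*y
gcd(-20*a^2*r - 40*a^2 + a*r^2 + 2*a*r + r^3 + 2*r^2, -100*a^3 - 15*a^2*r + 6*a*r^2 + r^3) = -20*a^2 + a*r + r^2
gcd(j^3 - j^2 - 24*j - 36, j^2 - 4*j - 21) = j + 3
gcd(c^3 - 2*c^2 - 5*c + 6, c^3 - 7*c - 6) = c^2 - c - 6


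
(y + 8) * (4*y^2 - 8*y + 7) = 4*y^3 + 24*y^2 - 57*y + 56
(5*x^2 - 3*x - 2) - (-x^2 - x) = 6*x^2 - 2*x - 2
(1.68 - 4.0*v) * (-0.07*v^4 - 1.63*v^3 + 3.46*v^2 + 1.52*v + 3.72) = 0.28*v^5 + 6.4024*v^4 - 16.5784*v^3 - 0.267200000000001*v^2 - 12.3264*v + 6.2496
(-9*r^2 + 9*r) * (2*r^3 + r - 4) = -18*r^5 + 18*r^4 - 9*r^3 + 45*r^2 - 36*r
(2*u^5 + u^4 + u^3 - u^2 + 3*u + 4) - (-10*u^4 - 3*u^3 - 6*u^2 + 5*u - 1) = 2*u^5 + 11*u^4 + 4*u^3 + 5*u^2 - 2*u + 5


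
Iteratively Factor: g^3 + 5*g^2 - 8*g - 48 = (g + 4)*(g^2 + g - 12) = (g - 3)*(g + 4)*(g + 4)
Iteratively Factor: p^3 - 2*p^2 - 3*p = (p + 1)*(p^2 - 3*p) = p*(p + 1)*(p - 3)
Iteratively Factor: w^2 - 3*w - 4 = (w + 1)*(w - 4)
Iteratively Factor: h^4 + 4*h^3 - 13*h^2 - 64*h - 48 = (h - 4)*(h^3 + 8*h^2 + 19*h + 12) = (h - 4)*(h + 4)*(h^2 + 4*h + 3) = (h - 4)*(h + 1)*(h + 4)*(h + 3)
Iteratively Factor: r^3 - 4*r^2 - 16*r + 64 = (r - 4)*(r^2 - 16) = (r - 4)*(r + 4)*(r - 4)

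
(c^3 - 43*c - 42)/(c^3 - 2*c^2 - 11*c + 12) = (c^3 - 43*c - 42)/(c^3 - 2*c^2 - 11*c + 12)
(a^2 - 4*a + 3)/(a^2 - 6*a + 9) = (a - 1)/(a - 3)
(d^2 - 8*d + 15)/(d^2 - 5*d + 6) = (d - 5)/(d - 2)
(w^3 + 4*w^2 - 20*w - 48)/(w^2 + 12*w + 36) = (w^2 - 2*w - 8)/(w + 6)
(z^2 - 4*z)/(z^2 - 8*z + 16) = z/(z - 4)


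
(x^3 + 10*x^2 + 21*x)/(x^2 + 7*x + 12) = x*(x + 7)/(x + 4)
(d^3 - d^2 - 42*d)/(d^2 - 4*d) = (d^2 - d - 42)/(d - 4)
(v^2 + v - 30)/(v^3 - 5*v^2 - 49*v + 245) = (v + 6)/(v^2 - 49)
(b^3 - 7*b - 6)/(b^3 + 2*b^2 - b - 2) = (b - 3)/(b - 1)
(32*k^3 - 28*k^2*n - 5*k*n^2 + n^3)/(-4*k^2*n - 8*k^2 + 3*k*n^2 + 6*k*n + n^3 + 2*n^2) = (-8*k + n)/(n + 2)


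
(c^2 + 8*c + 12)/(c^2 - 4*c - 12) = (c + 6)/(c - 6)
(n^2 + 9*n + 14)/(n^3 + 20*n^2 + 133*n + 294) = (n + 2)/(n^2 + 13*n + 42)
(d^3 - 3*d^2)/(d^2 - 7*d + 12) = d^2/(d - 4)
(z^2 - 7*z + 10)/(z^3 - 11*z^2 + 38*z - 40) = 1/(z - 4)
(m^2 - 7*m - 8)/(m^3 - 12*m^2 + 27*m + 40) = 1/(m - 5)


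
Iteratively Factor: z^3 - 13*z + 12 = (z - 1)*(z^2 + z - 12) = (z - 1)*(z + 4)*(z - 3)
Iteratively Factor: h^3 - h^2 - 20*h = (h)*(h^2 - h - 20) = h*(h + 4)*(h - 5)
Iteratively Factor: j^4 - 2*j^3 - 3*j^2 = (j)*(j^3 - 2*j^2 - 3*j) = j*(j + 1)*(j^2 - 3*j) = j*(j - 3)*(j + 1)*(j)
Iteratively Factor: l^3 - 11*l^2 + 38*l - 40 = (l - 4)*(l^2 - 7*l + 10) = (l - 5)*(l - 4)*(l - 2)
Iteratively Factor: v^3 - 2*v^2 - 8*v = (v + 2)*(v^2 - 4*v) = (v - 4)*(v + 2)*(v)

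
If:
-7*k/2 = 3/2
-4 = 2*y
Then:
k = -3/7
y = -2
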